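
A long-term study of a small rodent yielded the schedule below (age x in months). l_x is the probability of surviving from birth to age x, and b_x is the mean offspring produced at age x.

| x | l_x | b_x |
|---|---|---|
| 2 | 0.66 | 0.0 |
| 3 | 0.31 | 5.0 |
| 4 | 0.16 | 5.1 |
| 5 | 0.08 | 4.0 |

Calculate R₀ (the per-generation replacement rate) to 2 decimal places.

2.69

R₀ = Σ l_x b_x:
  age 2: 0.66 × 0.0 = 0.0000
  age 3: 0.31 × 5.0 = 1.5500
  age 4: 0.16 × 5.1 = 0.8160
  age 5: 0.08 × 4.0 = 0.3200
R₀ = 0.0000 + 1.5500 + 0.8160 + 0.3200 = 2.6860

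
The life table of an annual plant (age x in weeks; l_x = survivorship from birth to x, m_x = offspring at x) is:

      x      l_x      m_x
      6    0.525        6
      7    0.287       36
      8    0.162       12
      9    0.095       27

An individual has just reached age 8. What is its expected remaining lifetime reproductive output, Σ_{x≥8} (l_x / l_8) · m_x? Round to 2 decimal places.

l_8 = 0.162. Conditional survival from age 8 to x is l_x / l_8.
  x=8: (0.162/0.162) × 12 = 12.0000
  x=9: (0.095/0.162) × 27 = 15.8333
Sum = 12.0000 + 15.8333 = 27.8333

27.83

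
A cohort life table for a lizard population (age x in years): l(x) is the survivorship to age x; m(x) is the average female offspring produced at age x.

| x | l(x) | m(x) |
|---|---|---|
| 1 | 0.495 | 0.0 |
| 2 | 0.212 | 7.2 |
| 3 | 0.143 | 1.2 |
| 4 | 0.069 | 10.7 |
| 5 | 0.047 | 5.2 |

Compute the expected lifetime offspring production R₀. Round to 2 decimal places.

R₀ = Σ l(x) m(x):
  age 1: 0.495 × 0.0 = 0.0000
  age 2: 0.212 × 7.2 = 1.5264
  age 3: 0.143 × 1.2 = 0.1716
  age 4: 0.069 × 10.7 = 0.7383
  age 5: 0.047 × 5.2 = 0.2444
R₀ = 0.0000 + 1.5264 + 0.1716 + 0.7383 + 0.2444 = 2.6807

2.68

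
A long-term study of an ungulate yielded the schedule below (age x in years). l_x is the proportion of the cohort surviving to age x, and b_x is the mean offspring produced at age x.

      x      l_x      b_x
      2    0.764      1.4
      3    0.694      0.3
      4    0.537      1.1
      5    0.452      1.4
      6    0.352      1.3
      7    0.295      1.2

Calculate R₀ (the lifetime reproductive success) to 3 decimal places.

R₀ = Σ l_x b_x:
  age 2: 0.764 × 1.4 = 1.0696
  age 3: 0.694 × 0.3 = 0.2082
  age 4: 0.537 × 1.1 = 0.5907
  age 5: 0.452 × 1.4 = 0.6328
  age 6: 0.352 × 1.3 = 0.4576
  age 7: 0.295 × 1.2 = 0.3540
R₀ = 1.0696 + 0.2082 + 0.5907 + 0.6328 + 0.4576 + 0.3540 = 3.3129

3.313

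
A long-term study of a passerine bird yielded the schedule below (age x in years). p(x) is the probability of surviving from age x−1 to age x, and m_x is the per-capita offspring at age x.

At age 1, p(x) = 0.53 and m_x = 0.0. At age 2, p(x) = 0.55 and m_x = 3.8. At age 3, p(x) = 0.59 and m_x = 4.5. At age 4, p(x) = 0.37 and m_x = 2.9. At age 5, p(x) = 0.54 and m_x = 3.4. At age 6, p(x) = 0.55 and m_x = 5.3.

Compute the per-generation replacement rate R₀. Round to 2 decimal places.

Survivorship from birth: l_x = p_1·p_2·…·p_x.
  l_1 = 0.53000
  l_2 = 0.29150
  l_3 = 0.17198
  l_4 = 0.06363
  l_5 = 0.03436
  l_6 = 0.01890
R₀ = Σ l_x m_x:
  age 1: 0.53000 × 0.0 = 0.0000
  age 2: 0.29150 × 3.8 = 1.1077
  age 3: 0.17198 × 4.5 = 0.7739
  age 4: 0.06363 × 2.9 = 0.1845
  age 5: 0.03436 × 3.4 = 0.1168
  age 6: 0.01890 × 5.3 = 0.1002
R₀ = 0.0000 + 1.1077 + 0.7739 + 0.1845 + 0.1168 + 0.1002 = 2.2831

2.28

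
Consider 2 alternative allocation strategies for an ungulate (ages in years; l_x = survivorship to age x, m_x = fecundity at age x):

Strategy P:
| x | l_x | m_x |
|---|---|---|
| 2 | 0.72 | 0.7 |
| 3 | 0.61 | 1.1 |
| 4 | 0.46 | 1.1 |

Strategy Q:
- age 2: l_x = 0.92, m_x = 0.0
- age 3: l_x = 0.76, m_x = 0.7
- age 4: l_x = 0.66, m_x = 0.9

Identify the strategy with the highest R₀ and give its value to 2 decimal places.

Strategy P: R₀ = 0.72×0.7 + 0.61×1.1 + 0.46×1.1 = 1.6810
Strategy Q: R₀ = 0.92×0.0 + 0.76×0.7 + 0.66×0.9 = 1.1260
Highest R₀: strategy P with 1.6810.

1.68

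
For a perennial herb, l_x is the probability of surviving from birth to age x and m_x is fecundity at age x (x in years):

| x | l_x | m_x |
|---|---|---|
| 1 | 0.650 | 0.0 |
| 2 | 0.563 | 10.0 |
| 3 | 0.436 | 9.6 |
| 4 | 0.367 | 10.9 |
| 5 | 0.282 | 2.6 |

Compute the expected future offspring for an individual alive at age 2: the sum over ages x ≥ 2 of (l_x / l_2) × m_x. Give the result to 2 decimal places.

l_2 = 0.563. Conditional survival from age 2 to x is l_x / l_2.
  x=2: (0.563/0.563) × 10.0 = 10.0000
  x=3: (0.436/0.563) × 9.6 = 7.4345
  x=4: (0.367/0.563) × 10.9 = 7.1053
  x=5: (0.282/0.563) × 2.6 = 1.3023
Sum = 10.0000 + 7.4345 + 7.1053 + 1.3023 = 25.8421

25.84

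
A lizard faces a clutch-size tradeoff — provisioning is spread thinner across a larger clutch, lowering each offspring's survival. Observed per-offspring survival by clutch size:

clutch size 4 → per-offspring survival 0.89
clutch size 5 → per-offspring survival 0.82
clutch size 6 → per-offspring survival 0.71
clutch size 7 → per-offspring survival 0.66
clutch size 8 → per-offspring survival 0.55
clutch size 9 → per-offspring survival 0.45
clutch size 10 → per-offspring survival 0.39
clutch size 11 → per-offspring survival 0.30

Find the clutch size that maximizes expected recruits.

7

Expected recruits = c × s(c):
  c=4: 4 × 0.89 = 3.560
  c=5: 5 × 0.82 = 4.100
  c=6: 6 × 0.71 = 4.260
  c=7: 7 × 0.66 = 4.620
  c=8: 8 × 0.55 = 4.400
  c=9: 9 × 0.45 = 4.050
  c=10: 10 × 0.39 = 3.900
  c=11: 11 × 0.30 = 3.300
Maximum at c = 7 (4.620 recruits).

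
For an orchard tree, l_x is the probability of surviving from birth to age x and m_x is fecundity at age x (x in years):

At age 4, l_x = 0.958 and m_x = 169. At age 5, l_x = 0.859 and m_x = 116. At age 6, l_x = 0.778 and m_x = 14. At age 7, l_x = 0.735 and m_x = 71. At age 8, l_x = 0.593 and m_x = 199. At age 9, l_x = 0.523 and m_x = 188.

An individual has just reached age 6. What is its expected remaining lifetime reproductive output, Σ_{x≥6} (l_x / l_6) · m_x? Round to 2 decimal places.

l_6 = 0.778. Conditional survival from age 6 to x is l_x / l_6.
  x=6: (0.778/0.778) × 14 = 14.0000
  x=7: (0.735/0.778) × 71 = 67.0758
  x=8: (0.593/0.778) × 199 = 151.6799
  x=9: (0.523/0.778) × 188 = 126.3805
Sum = 14.0000 + 67.0758 + 151.6799 + 126.3805 = 359.1362

359.14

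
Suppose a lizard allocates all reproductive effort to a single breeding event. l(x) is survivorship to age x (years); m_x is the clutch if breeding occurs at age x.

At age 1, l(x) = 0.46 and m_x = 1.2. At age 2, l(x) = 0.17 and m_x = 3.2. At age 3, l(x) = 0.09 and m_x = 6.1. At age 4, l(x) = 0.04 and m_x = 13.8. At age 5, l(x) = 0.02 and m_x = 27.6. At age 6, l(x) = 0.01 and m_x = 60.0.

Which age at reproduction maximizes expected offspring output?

6

Expected offspring if breeding at age x = l(x) × m_x:
  age 1: 0.46 × 1.2 = 0.552
  age 2: 0.17 × 3.2 = 0.544
  age 3: 0.09 × 6.1 = 0.549
  age 4: 0.04 × 13.8 = 0.552
  age 5: 0.02 × 27.6 = 0.552
  age 6: 0.01 × 60.0 = 0.600
Maximum at age 6 (0.600).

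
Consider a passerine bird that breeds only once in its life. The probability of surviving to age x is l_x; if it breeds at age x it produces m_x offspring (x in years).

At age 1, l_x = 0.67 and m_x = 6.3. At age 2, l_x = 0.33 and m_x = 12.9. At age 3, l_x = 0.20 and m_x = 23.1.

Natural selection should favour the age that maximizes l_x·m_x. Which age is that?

Expected offspring if breeding at age x = l_x × m_x:
  age 1: 0.67 × 6.3 = 4.221
  age 2: 0.33 × 12.9 = 4.257
  age 3: 0.20 × 23.1 = 4.620
Maximum at age 3 (4.620).

3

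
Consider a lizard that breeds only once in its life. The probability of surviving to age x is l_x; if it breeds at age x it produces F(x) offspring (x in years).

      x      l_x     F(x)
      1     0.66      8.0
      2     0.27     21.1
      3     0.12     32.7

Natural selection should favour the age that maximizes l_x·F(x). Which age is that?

2

Expected offspring if breeding at age x = l_x × F(x):
  age 1: 0.66 × 8.0 = 5.280
  age 2: 0.27 × 21.1 = 5.697
  age 3: 0.12 × 32.7 = 3.924
Maximum at age 2 (5.697).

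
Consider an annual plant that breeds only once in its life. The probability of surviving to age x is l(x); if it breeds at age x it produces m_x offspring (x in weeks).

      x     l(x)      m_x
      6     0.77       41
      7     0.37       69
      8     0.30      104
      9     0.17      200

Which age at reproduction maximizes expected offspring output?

Expected offspring if breeding at age x = l(x) × m_x:
  age 6: 0.77 × 41 = 31.570
  age 7: 0.37 × 69 = 25.530
  age 8: 0.30 × 104 = 31.200
  age 9: 0.17 × 200 = 34.000
Maximum at age 9 (34.000).

9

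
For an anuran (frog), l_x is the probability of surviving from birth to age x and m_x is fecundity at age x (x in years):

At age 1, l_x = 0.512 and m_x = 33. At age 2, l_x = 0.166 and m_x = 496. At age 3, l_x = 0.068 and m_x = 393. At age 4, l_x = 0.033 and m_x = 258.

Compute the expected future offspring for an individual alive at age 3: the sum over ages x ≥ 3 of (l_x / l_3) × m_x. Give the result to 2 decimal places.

518.21

l_3 = 0.068. Conditional survival from age 3 to x is l_x / l_3.
  x=3: (0.068/0.068) × 393 = 393.0000
  x=4: (0.033/0.068) × 258 = 125.2059
Sum = 393.0000 + 125.2059 = 518.2059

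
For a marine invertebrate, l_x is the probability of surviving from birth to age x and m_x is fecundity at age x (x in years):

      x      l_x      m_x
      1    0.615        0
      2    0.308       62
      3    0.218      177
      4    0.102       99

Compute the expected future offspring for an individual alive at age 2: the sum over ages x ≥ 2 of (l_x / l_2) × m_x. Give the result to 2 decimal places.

220.06

l_2 = 0.308. Conditional survival from age 2 to x is l_x / l_2.
  x=2: (0.308/0.308) × 62 = 62.0000
  x=3: (0.218/0.308) × 177 = 125.2792
  x=4: (0.102/0.308) × 99 = 32.7857
Sum = 62.0000 + 125.2792 + 32.7857 = 220.0649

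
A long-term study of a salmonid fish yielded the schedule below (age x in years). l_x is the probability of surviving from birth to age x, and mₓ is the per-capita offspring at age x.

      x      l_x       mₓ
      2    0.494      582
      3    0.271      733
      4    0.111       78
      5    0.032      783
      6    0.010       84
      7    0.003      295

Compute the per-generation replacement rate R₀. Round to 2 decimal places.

521.59

R₀ = Σ l_x mₓ:
  age 2: 0.494 × 582 = 287.5080
  age 3: 0.271 × 733 = 198.6430
  age 4: 0.111 × 78 = 8.6580
  age 5: 0.032 × 783 = 25.0560
  age 6: 0.010 × 84 = 0.8400
  age 7: 0.003 × 295 = 0.8850
R₀ = 287.5080 + 198.6430 + 8.6580 + 25.0560 + 0.8400 + 0.8850 = 521.5900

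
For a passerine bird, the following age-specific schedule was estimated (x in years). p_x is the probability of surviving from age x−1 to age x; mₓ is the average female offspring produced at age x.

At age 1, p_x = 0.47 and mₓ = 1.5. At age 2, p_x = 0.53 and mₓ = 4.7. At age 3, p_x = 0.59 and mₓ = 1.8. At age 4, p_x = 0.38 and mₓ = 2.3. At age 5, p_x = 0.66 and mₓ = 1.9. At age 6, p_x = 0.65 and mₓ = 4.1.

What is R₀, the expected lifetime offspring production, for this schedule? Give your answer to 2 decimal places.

2.44

Survivorship from birth: l_x = p_1·p_2·…·p_x.
  l_1 = 0.47000
  l_2 = 0.24910
  l_3 = 0.14697
  l_4 = 0.05585
  l_5 = 0.03686
  l_6 = 0.02396
R₀ = Σ l_x mₓ:
  age 1: 0.47000 × 1.5 = 0.7050
  age 2: 0.24910 × 4.7 = 1.1708
  age 3: 0.14697 × 1.8 = 0.2645
  age 4: 0.05585 × 2.3 = 0.1285
  age 5: 0.03686 × 1.9 = 0.0700
  age 6: 0.02396 × 4.1 = 0.0982
R₀ = 0.7050 + 1.1708 + 0.2645 + 0.1285 + 0.0700 + 0.0982 = 2.4370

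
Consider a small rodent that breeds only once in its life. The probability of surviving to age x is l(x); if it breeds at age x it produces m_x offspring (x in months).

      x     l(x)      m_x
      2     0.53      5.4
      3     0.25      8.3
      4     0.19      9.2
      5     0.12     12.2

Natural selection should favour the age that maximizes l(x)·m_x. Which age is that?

Expected offspring if breeding at age x = l(x) × m_x:
  age 2: 0.53 × 5.4 = 2.862
  age 3: 0.25 × 8.3 = 2.075
  age 4: 0.19 × 9.2 = 1.748
  age 5: 0.12 × 12.2 = 1.464
Maximum at age 2 (2.862).

2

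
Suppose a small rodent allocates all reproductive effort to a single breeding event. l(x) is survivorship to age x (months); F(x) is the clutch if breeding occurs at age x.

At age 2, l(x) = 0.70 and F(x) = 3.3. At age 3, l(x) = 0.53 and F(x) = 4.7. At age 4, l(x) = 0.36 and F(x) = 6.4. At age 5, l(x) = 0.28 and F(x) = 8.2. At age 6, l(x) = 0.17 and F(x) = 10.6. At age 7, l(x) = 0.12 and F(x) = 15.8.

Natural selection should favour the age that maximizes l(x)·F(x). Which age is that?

Expected offspring if breeding at age x = l(x) × F(x):
  age 2: 0.70 × 3.3 = 2.310
  age 3: 0.53 × 4.7 = 2.491
  age 4: 0.36 × 6.4 = 2.304
  age 5: 0.28 × 8.2 = 2.296
  age 6: 0.17 × 10.6 = 1.802
  age 7: 0.12 × 15.8 = 1.896
Maximum at age 3 (2.491).

3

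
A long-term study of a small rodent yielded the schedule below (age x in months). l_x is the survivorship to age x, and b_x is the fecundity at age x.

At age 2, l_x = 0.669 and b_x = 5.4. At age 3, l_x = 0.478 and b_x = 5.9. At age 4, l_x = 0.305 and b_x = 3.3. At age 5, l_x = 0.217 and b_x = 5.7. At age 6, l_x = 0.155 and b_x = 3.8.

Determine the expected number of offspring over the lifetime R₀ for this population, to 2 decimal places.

R₀ = Σ l_x b_x:
  age 2: 0.669 × 5.4 = 3.6126
  age 3: 0.478 × 5.9 = 2.8202
  age 4: 0.305 × 3.3 = 1.0065
  age 5: 0.217 × 5.7 = 1.2369
  age 6: 0.155 × 3.8 = 0.5890
R₀ = 3.6126 + 2.8202 + 1.0065 + 1.2369 + 0.5890 = 9.2652

9.27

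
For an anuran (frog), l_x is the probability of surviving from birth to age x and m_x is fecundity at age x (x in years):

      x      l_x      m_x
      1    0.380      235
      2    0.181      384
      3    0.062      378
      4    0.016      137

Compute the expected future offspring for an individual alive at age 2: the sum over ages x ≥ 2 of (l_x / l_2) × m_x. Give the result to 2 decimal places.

l_2 = 0.181. Conditional survival from age 2 to x is l_x / l_2.
  x=2: (0.181/0.181) × 384 = 384.0000
  x=3: (0.062/0.181) × 378 = 129.4807
  x=4: (0.016/0.181) × 137 = 12.1105
Sum = 384.0000 + 129.4807 + 12.1105 = 525.5912

525.59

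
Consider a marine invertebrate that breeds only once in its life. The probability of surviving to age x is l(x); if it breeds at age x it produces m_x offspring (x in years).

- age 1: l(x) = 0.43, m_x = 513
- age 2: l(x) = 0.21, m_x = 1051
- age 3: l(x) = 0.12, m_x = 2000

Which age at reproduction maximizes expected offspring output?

3

Expected offspring if breeding at age x = l(x) × m_x:
  age 1: 0.43 × 513 = 220.590
  age 2: 0.21 × 1051 = 220.710
  age 3: 0.12 × 2000 = 240.000
Maximum at age 3 (240.000).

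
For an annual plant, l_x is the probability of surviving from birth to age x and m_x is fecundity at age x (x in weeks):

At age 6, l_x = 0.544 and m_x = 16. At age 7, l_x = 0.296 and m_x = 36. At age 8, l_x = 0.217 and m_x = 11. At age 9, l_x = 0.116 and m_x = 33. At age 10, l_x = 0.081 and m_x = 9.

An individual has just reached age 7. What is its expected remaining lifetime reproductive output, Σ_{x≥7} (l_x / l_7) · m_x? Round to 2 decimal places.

59.46

l_7 = 0.296. Conditional survival from age 7 to x is l_x / l_7.
  x=7: (0.296/0.296) × 36 = 36.0000
  x=8: (0.217/0.296) × 11 = 8.0642
  x=9: (0.116/0.296) × 33 = 12.9324
  x=10: (0.081/0.296) × 9 = 2.4628
Sum = 36.0000 + 8.0642 + 12.9324 + 2.4628 = 59.4595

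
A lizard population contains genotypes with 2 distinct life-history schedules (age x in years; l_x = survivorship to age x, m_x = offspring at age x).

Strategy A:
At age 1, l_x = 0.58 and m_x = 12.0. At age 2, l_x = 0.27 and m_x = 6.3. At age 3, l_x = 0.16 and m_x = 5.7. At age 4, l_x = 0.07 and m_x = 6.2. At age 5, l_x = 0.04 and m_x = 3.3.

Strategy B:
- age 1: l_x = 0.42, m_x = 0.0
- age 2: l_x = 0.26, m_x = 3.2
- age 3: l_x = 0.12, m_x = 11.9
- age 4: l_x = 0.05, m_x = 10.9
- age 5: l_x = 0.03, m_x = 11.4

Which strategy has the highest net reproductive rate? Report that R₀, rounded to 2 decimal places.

Strategy A: R₀ = 0.58×12.0 + 0.27×6.3 + 0.16×5.7 + 0.07×6.2 + 0.04×3.3 = 10.1390
Strategy B: R₀ = 0.42×0.0 + 0.26×3.2 + 0.12×11.9 + 0.05×10.9 + 0.03×11.4 = 3.1470
Highest R₀: strategy A with 10.1390.

10.14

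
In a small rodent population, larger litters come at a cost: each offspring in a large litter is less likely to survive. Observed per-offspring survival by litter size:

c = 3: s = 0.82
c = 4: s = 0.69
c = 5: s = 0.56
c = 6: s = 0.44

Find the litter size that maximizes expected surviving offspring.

5

Expected surviving offspring = c × s(c):
  c=3: 3 × 0.82 = 2.460
  c=4: 4 × 0.69 = 2.760
  c=5: 5 × 0.56 = 2.800
  c=6: 6 × 0.44 = 2.640
Maximum at c = 5 (2.800 surviving offspring).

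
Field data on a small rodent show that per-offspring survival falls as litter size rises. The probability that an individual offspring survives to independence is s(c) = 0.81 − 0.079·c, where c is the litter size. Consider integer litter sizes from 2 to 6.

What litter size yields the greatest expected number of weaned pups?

Expected weaned pups = c × s(c):
  c=2: 2 × 0.652 = 1.304
  c=3: 3 × 0.573 = 1.719
  c=4: 4 × 0.494 = 1.976
  c=5: 5 × 0.415 = 2.075
  c=6: 6 × 0.336 = 2.016
Maximum at c = 5 (2.075 weaned pups).

5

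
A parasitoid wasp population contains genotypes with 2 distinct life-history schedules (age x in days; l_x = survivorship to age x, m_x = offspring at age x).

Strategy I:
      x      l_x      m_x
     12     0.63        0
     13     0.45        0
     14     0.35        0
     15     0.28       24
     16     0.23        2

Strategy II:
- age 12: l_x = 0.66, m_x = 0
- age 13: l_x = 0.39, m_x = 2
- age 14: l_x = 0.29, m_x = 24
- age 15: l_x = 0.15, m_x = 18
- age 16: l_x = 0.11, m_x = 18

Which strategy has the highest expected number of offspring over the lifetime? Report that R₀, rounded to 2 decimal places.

12.42

Strategy I: R₀ = 0.63×0 + 0.45×0 + 0.35×0 + 0.28×24 + 0.23×2 = 7.1800
Strategy II: R₀ = 0.66×0 + 0.39×2 + 0.29×24 + 0.15×18 + 0.11×18 = 12.4200
Highest R₀: strategy II with 12.4200.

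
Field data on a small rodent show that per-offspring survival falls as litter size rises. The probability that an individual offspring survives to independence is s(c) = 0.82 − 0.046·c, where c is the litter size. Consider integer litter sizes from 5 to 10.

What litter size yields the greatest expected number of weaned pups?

Expected weaned pups = c × s(c):
  c=5: 5 × 0.590 = 2.950
  c=6: 6 × 0.544 = 3.264
  c=7: 7 × 0.498 = 3.486
  c=8: 8 × 0.452 = 3.616
  c=9: 9 × 0.406 = 3.654
  c=10: 10 × 0.360 = 3.600
Maximum at c = 9 (3.654 weaned pups).

9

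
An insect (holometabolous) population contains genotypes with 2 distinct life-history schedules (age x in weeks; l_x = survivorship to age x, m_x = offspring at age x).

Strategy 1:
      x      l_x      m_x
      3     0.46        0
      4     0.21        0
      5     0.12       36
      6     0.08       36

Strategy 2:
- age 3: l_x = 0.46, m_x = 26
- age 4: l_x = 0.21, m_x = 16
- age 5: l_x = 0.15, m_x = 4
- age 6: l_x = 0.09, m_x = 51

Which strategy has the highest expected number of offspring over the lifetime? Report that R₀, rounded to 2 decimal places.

Strategy 1: R₀ = 0.46×0 + 0.21×0 + 0.12×36 + 0.08×36 = 7.2000
Strategy 2: R₀ = 0.46×26 + 0.21×16 + 0.15×4 + 0.09×51 = 20.5100
Highest R₀: strategy 2 with 20.5100.

20.51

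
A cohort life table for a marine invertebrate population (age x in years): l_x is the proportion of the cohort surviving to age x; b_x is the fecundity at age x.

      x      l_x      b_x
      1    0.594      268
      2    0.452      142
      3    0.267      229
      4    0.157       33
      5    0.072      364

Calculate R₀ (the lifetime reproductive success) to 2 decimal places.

315.91

R₀ = Σ l_x b_x:
  age 1: 0.594 × 268 = 159.1920
  age 2: 0.452 × 142 = 64.1840
  age 3: 0.267 × 229 = 61.1430
  age 4: 0.157 × 33 = 5.1810
  age 5: 0.072 × 364 = 26.2080
R₀ = 159.1920 + 64.1840 + 61.1430 + 5.1810 + 26.2080 = 315.9080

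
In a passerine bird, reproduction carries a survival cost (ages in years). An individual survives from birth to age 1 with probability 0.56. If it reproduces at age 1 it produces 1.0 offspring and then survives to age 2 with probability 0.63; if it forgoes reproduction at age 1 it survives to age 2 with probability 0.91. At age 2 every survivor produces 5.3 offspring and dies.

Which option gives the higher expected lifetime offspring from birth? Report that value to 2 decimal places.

2.70

breed at age 1: R₀ = 0.56 × (1.0 + 0.63 × 5.3) = 0.56 × 4.3390 = 2.4298
delay to age 2: R₀ = 0.56 × (0.91 × 5.3) = 0.56 × 4.8230 = 2.7009
Higher: delay to age 2 (2.7009).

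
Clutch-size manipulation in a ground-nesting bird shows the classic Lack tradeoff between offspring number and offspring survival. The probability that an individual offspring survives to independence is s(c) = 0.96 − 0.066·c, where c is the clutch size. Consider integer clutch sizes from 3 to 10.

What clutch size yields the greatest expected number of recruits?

Expected recruits = c × s(c):
  c=3: 3 × 0.762 = 2.286
  c=4: 4 × 0.696 = 2.784
  c=5: 5 × 0.630 = 3.150
  c=6: 6 × 0.564 = 3.384
  c=7: 7 × 0.498 = 3.486
  c=8: 8 × 0.432 = 3.456
  c=9: 9 × 0.366 = 3.294
  c=10: 10 × 0.300 = 3.000
Maximum at c = 7 (3.486 recruits).

7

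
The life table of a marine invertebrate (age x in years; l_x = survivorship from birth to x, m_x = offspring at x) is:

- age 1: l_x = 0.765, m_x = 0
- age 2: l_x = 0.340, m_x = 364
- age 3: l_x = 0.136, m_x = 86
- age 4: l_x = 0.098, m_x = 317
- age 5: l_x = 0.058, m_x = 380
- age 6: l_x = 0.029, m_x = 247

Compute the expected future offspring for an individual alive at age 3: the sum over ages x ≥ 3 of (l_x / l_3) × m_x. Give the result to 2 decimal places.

529.15

l_3 = 0.136. Conditional survival from age 3 to x is l_x / l_3.
  x=3: (0.136/0.136) × 86 = 86.0000
  x=4: (0.098/0.136) × 317 = 228.4265
  x=5: (0.058/0.136) × 380 = 162.0588
  x=6: (0.029/0.136) × 247 = 52.6691
Sum = 86.0000 + 228.4265 + 162.0588 + 52.6691 = 529.1544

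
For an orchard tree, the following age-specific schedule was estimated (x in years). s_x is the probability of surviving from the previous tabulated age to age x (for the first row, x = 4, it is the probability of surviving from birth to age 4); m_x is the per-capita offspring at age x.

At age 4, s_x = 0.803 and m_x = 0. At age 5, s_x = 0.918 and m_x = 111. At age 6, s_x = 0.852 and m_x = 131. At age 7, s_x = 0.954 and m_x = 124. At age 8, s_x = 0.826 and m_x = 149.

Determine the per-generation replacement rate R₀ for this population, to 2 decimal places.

312.14

Survivorship from birth: l_x = s_4·s_5·…·s_x.
  l_4 = 0.80300
  l_5 = 0.73715
  l_6 = 0.62806
  l_7 = 0.59916
  l_8 = 0.49491
R₀ = Σ l_x m_x:
  age 4: 0.80300 × 0 = 0.0000
  age 5: 0.73715 × 111 = 81.8237
  age 6: 0.62806 × 131 = 82.2759
  age 7: 0.59916 × 124 = 74.2958
  age 8: 0.49491 × 149 = 73.7416
R₀ = 0.0000 + 81.8237 + 82.2759 + 74.2958 + 73.7416 = 312.1369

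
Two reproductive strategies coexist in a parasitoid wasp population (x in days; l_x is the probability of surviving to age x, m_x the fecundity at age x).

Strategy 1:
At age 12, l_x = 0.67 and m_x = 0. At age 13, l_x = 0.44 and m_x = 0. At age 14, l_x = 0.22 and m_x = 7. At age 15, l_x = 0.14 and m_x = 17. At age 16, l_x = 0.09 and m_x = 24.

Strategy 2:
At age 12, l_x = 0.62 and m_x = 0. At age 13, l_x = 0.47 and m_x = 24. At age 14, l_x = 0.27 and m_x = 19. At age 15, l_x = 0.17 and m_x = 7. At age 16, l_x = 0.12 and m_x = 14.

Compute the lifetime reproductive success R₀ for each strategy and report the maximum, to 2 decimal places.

19.28

Strategy 1: R₀ = 0.67×0 + 0.44×0 + 0.22×7 + 0.14×17 + 0.09×24 = 6.0800
Strategy 2: R₀ = 0.62×0 + 0.47×24 + 0.27×19 + 0.17×7 + 0.12×14 = 19.2800
Highest R₀: strategy 2 with 19.2800.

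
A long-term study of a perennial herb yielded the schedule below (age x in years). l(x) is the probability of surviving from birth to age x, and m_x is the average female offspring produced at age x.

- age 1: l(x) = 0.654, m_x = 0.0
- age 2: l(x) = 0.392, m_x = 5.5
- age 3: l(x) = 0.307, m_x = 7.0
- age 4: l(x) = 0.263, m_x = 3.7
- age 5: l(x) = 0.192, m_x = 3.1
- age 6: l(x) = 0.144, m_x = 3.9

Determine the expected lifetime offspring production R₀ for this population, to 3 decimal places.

6.435

R₀ = Σ l(x) m_x:
  age 1: 0.654 × 0.0 = 0.0000
  age 2: 0.392 × 5.5 = 2.1560
  age 3: 0.307 × 7.0 = 2.1490
  age 4: 0.263 × 3.7 = 0.9731
  age 5: 0.192 × 3.1 = 0.5952
  age 6: 0.144 × 3.9 = 0.5616
R₀ = 0.0000 + 2.1560 + 2.1490 + 0.9731 + 0.5952 + 0.5616 = 6.4349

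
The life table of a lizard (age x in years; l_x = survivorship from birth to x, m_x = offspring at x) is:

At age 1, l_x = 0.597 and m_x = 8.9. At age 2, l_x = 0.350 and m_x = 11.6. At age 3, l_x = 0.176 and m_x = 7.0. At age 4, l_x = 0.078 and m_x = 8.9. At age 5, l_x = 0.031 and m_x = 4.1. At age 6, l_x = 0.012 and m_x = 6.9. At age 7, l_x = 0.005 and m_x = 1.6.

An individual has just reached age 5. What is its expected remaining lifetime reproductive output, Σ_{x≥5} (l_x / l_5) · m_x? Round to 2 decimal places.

7.03

l_5 = 0.031. Conditional survival from age 5 to x is l_x / l_5.
  x=5: (0.031/0.031) × 4.1 = 4.1000
  x=6: (0.012/0.031) × 6.9 = 2.6710
  x=7: (0.005/0.031) × 1.6 = 0.2581
Sum = 4.1000 + 2.6710 + 0.2581 = 7.0290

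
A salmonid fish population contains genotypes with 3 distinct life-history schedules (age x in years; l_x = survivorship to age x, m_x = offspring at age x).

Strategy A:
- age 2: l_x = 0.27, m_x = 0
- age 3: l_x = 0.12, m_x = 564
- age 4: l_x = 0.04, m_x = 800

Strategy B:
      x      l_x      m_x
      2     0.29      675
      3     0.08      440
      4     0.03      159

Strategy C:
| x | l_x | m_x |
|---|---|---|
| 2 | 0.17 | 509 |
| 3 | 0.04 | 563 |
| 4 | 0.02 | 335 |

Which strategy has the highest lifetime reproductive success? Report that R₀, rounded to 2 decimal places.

235.72

Strategy A: R₀ = 0.27×0 + 0.12×564 + 0.04×800 = 99.6800
Strategy B: R₀ = 0.29×675 + 0.08×440 + 0.03×159 = 235.7200
Strategy C: R₀ = 0.17×509 + 0.04×563 + 0.02×335 = 115.7500
Highest R₀: strategy B with 235.7200.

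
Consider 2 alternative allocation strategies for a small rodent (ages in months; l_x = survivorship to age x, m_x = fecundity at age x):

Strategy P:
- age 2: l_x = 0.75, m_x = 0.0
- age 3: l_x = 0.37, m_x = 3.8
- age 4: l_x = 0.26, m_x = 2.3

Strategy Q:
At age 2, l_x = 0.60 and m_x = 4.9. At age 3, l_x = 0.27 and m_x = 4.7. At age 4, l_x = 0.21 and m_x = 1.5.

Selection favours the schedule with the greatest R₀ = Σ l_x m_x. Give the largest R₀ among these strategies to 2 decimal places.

4.52

Strategy P: R₀ = 0.75×0.0 + 0.37×3.8 + 0.26×2.3 = 2.0040
Strategy Q: R₀ = 0.60×4.9 + 0.27×4.7 + 0.21×1.5 = 4.5240
Highest R₀: strategy Q with 4.5240.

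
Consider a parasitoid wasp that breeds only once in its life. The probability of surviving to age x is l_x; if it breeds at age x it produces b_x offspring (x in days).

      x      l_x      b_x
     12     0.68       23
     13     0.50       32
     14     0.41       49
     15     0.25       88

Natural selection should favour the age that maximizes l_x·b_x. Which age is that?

15

Expected offspring if breeding at age x = l_x × b_x:
  age 12: 0.68 × 23 = 15.640
  age 13: 0.50 × 32 = 16.000
  age 14: 0.41 × 49 = 20.090
  age 15: 0.25 × 88 = 22.000
Maximum at age 15 (22.000).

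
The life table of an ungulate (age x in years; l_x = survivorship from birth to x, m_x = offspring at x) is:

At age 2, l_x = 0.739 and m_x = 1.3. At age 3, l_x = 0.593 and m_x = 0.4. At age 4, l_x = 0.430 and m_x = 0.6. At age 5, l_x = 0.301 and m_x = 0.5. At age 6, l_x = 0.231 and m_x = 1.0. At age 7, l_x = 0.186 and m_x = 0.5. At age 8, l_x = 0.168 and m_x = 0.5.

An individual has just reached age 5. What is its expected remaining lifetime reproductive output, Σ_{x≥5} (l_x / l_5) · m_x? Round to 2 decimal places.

l_5 = 0.301. Conditional survival from age 5 to x is l_x / l_5.
  x=5: (0.301/0.301) × 0.5 = 0.5000
  x=6: (0.231/0.301) × 1.0 = 0.7674
  x=7: (0.186/0.301) × 0.5 = 0.3090
  x=8: (0.168/0.301) × 0.5 = 0.2791
Sum = 0.5000 + 0.7674 + 0.3090 + 0.2791 = 1.8555

1.86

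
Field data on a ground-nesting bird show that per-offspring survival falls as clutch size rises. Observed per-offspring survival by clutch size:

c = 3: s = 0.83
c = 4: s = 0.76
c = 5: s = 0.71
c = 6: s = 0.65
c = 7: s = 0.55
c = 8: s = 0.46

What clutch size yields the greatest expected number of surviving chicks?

6

Expected surviving chicks = c × s(c):
  c=3: 3 × 0.83 = 2.490
  c=4: 4 × 0.76 = 3.040
  c=5: 5 × 0.71 = 3.550
  c=6: 6 × 0.65 = 3.900
  c=7: 7 × 0.55 = 3.850
  c=8: 8 × 0.46 = 3.680
Maximum at c = 6 (3.900 surviving chicks).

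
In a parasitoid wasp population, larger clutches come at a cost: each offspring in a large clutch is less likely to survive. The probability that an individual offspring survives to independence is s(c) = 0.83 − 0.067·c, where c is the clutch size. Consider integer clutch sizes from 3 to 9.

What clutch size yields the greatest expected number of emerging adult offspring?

Expected emerging adult offspring = c × s(c):
  c=3: 3 × 0.629 = 1.887
  c=4: 4 × 0.562 = 2.248
  c=5: 5 × 0.495 = 2.475
  c=6: 6 × 0.428 = 2.568
  c=7: 7 × 0.361 = 2.527
  c=8: 8 × 0.294 = 2.352
  c=9: 9 × 0.227 = 2.043
Maximum at c = 6 (2.568 emerging adult offspring).

6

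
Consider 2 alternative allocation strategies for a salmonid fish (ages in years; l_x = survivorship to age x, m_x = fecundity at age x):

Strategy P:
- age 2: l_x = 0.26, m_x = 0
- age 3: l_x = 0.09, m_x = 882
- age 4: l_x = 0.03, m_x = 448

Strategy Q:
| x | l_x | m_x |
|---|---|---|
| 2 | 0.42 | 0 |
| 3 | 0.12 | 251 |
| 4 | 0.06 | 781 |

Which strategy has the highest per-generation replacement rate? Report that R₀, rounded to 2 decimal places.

92.82

Strategy P: R₀ = 0.26×0 + 0.09×882 + 0.03×448 = 92.8200
Strategy Q: R₀ = 0.42×0 + 0.12×251 + 0.06×781 = 76.9800
Highest R₀: strategy P with 92.8200.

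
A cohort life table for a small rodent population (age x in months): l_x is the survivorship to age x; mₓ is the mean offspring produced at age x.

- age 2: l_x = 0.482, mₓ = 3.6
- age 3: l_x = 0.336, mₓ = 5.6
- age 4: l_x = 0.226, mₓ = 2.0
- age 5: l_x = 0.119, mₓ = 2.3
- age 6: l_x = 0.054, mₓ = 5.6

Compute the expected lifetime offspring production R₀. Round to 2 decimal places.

R₀ = Σ l_x mₓ:
  age 2: 0.482 × 3.6 = 1.7352
  age 3: 0.336 × 5.6 = 1.8816
  age 4: 0.226 × 2.0 = 0.4520
  age 5: 0.119 × 2.3 = 0.2737
  age 6: 0.054 × 5.6 = 0.3024
R₀ = 1.7352 + 1.8816 + 0.4520 + 0.2737 + 0.3024 = 4.6449

4.64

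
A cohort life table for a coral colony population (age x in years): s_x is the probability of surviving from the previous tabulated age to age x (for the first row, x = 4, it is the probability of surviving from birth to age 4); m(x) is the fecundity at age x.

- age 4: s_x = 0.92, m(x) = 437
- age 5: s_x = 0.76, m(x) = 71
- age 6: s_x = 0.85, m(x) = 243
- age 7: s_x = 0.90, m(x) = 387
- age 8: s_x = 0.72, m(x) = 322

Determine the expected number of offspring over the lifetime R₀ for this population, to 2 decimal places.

Survivorship from birth: l_x = s_4·s_5·…·s_x.
  l_4 = 0.92000
  l_5 = 0.69920
  l_6 = 0.59432
  l_7 = 0.53489
  l_8 = 0.38512
R₀ = Σ l_x m(x):
  age 4: 0.92000 × 437 = 402.0400
  age 5: 0.69920 × 71 = 49.6432
  age 6: 0.59432 × 243 = 144.4198
  age 7: 0.53489 × 387 = 207.0024
  age 8: 0.38512 × 322 = 124.0086
R₀ = 402.0400 + 49.6432 + 144.4198 + 207.0024 + 124.0086 = 927.1140

927.11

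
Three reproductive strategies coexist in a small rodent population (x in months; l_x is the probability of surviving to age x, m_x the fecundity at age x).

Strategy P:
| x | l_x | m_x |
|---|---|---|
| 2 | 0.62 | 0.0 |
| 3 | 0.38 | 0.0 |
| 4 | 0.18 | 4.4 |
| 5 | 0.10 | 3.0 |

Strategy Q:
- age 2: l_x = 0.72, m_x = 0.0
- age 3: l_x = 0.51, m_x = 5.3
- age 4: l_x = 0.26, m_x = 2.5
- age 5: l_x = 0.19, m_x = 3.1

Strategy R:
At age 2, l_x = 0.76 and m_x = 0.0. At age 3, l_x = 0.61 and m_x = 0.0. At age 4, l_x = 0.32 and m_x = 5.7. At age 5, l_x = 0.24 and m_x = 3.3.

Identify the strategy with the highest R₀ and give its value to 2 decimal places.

Strategy P: R₀ = 0.62×0.0 + 0.38×0.0 + 0.18×4.4 + 0.10×3.0 = 1.0920
Strategy Q: R₀ = 0.72×0.0 + 0.51×5.3 + 0.26×2.5 + 0.19×3.1 = 3.9420
Strategy R: R₀ = 0.76×0.0 + 0.61×0.0 + 0.32×5.7 + 0.24×3.3 = 2.6160
Highest R₀: strategy Q with 3.9420.

3.94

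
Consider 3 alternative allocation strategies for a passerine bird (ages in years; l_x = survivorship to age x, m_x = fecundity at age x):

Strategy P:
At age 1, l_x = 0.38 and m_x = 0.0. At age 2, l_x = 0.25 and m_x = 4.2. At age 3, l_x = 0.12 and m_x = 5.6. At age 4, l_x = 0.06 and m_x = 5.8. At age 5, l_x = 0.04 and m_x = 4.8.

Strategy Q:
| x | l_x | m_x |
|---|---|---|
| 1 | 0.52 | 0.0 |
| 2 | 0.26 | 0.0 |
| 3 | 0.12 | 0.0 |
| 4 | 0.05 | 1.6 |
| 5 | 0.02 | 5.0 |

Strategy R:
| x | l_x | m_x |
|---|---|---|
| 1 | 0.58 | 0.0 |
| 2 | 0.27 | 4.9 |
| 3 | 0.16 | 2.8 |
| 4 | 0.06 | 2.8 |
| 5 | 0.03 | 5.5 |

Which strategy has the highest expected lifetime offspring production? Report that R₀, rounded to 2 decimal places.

Strategy P: R₀ = 0.38×0.0 + 0.25×4.2 + 0.12×5.6 + 0.06×5.8 + 0.04×4.8 = 2.2620
Strategy Q: R₀ = 0.52×0.0 + 0.26×0.0 + 0.12×0.0 + 0.05×1.6 + 0.02×5.0 = 0.1800
Strategy R: R₀ = 0.58×0.0 + 0.27×4.9 + 0.16×2.8 + 0.06×2.8 + 0.03×5.5 = 2.1040
Highest R₀: strategy P with 2.2620.

2.26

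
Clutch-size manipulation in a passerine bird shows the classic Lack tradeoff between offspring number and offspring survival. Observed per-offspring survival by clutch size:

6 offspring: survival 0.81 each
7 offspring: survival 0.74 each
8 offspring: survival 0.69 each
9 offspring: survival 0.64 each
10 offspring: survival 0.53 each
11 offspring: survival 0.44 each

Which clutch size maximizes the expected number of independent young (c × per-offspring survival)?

Expected independent young = c × s(c):
  c=6: 6 × 0.81 = 4.860
  c=7: 7 × 0.74 = 5.180
  c=8: 8 × 0.69 = 5.520
  c=9: 9 × 0.64 = 5.760
  c=10: 10 × 0.53 = 5.300
  c=11: 11 × 0.44 = 4.840
Maximum at c = 9 (5.760 independent young).

9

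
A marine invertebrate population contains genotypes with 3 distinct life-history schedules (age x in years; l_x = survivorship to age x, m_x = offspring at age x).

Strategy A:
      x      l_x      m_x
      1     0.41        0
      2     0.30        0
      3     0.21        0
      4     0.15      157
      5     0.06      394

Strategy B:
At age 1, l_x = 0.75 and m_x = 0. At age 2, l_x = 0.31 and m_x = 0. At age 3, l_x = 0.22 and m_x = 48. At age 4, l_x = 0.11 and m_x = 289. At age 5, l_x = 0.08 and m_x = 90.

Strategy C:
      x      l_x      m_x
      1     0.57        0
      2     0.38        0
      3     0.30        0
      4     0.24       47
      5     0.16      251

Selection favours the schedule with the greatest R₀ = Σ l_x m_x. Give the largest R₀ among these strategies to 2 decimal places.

51.44

Strategy A: R₀ = 0.41×0 + 0.30×0 + 0.21×0 + 0.15×157 + 0.06×394 = 47.1900
Strategy B: R₀ = 0.75×0 + 0.31×0 + 0.22×48 + 0.11×289 + 0.08×90 = 49.5500
Strategy C: R₀ = 0.57×0 + 0.38×0 + 0.30×0 + 0.24×47 + 0.16×251 = 51.4400
Highest R₀: strategy C with 51.4400.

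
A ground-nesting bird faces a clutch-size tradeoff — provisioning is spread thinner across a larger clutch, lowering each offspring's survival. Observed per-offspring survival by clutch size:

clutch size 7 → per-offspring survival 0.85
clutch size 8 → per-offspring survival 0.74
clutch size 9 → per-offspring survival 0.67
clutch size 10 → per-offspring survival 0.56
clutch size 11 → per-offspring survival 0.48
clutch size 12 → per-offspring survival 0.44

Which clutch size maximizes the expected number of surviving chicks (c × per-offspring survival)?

9

Expected surviving chicks = c × s(c):
  c=7: 7 × 0.85 = 5.950
  c=8: 8 × 0.74 = 5.920
  c=9: 9 × 0.67 = 6.030
  c=10: 10 × 0.56 = 5.600
  c=11: 11 × 0.48 = 5.280
  c=12: 12 × 0.44 = 5.280
Maximum at c = 9 (6.030 surviving chicks).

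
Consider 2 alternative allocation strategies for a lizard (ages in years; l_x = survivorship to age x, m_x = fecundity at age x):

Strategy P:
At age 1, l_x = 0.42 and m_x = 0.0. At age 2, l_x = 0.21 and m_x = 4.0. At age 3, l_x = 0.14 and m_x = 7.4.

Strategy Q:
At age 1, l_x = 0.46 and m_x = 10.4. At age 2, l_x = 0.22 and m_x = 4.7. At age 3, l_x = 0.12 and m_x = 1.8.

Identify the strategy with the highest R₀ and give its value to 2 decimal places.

Strategy P: R₀ = 0.42×0.0 + 0.21×4.0 + 0.14×7.4 = 1.8760
Strategy Q: R₀ = 0.46×10.4 + 0.22×4.7 + 0.12×1.8 = 6.0340
Highest R₀: strategy Q with 6.0340.

6.03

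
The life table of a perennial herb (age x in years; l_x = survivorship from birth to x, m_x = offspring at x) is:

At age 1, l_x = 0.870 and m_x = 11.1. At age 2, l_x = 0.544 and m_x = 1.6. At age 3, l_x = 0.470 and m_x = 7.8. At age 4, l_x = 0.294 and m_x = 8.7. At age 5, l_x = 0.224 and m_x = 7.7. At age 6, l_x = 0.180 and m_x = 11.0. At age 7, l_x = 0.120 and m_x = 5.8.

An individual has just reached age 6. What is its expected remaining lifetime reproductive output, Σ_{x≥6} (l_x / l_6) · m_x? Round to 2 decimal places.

14.87

l_6 = 0.180. Conditional survival from age 6 to x is l_x / l_6.
  x=6: (0.180/0.180) × 11.0 = 11.0000
  x=7: (0.120/0.180) × 5.8 = 3.8667
Sum = 11.0000 + 3.8667 = 14.8667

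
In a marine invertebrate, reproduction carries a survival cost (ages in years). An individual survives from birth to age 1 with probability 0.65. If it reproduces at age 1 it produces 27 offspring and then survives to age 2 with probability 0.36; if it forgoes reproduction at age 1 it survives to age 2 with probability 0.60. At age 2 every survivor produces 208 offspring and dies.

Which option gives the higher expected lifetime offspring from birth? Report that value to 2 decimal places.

breed at age 1: R₀ = 0.65 × (27 + 0.36 × 208) = 0.65 × 101.8800 = 66.2220
delay to age 2: R₀ = 0.65 × (0.60 × 208) = 0.65 × 124.8000 = 81.1200
Higher: delay to age 2 (81.1200).

81.12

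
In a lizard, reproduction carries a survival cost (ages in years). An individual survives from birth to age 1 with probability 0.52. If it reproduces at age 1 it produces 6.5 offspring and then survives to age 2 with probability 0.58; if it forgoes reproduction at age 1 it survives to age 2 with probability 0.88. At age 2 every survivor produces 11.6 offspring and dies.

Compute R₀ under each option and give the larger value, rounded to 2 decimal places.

breed at age 1: R₀ = 0.52 × (6.5 + 0.58 × 11.6) = 0.52 × 13.2280 = 6.8786
delay to age 2: R₀ = 0.52 × (0.88 × 11.6) = 0.52 × 10.2080 = 5.3082
Higher: breed at age 1 (6.8786).

6.88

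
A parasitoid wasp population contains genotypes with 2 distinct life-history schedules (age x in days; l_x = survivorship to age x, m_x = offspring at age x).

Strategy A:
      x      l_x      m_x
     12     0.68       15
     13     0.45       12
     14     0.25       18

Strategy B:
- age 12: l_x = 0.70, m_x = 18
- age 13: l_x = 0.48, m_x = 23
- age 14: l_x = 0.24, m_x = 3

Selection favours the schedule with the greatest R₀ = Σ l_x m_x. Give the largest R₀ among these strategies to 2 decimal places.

24.36

Strategy A: R₀ = 0.68×15 + 0.45×12 + 0.25×18 = 20.1000
Strategy B: R₀ = 0.70×18 + 0.48×23 + 0.24×3 = 24.3600
Highest R₀: strategy B with 24.3600.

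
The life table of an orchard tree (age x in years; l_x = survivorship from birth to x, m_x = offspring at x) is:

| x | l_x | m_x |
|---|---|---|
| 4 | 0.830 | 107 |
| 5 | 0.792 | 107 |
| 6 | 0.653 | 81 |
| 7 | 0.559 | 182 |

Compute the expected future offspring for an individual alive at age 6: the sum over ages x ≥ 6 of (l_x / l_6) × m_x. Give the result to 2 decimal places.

l_6 = 0.653. Conditional survival from age 6 to x is l_x / l_6.
  x=6: (0.653/0.653) × 81 = 81.0000
  x=7: (0.559/0.653) × 182 = 155.8009
Sum = 81.0000 + 155.8009 = 236.8009

236.80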